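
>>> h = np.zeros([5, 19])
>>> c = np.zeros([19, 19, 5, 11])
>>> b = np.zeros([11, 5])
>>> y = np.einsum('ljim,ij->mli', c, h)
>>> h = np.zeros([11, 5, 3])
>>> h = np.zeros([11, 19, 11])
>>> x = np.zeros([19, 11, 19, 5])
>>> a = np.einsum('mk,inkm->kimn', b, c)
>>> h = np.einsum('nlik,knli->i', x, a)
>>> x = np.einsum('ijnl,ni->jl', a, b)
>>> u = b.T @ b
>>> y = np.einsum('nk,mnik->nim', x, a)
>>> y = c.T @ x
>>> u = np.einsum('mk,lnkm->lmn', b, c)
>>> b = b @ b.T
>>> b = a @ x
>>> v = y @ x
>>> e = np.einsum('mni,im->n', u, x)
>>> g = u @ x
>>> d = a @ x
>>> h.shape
(19,)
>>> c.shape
(19, 19, 5, 11)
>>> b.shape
(5, 19, 11, 19)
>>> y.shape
(11, 5, 19, 19)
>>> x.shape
(19, 19)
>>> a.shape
(5, 19, 11, 19)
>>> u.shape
(19, 11, 19)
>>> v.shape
(11, 5, 19, 19)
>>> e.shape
(11,)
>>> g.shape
(19, 11, 19)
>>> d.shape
(5, 19, 11, 19)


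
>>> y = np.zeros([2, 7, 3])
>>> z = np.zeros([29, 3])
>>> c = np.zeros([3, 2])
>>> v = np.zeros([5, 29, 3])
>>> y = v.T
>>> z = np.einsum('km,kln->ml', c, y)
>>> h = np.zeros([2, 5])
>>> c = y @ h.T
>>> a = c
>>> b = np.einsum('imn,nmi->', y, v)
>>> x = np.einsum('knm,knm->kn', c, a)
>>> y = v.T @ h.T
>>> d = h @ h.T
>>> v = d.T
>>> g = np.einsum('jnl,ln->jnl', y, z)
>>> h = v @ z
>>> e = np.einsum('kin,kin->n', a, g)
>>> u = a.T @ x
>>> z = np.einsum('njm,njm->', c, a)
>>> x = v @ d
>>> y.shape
(3, 29, 2)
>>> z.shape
()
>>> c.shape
(3, 29, 2)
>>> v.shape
(2, 2)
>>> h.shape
(2, 29)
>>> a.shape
(3, 29, 2)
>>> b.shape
()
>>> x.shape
(2, 2)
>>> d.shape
(2, 2)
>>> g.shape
(3, 29, 2)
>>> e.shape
(2,)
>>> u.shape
(2, 29, 29)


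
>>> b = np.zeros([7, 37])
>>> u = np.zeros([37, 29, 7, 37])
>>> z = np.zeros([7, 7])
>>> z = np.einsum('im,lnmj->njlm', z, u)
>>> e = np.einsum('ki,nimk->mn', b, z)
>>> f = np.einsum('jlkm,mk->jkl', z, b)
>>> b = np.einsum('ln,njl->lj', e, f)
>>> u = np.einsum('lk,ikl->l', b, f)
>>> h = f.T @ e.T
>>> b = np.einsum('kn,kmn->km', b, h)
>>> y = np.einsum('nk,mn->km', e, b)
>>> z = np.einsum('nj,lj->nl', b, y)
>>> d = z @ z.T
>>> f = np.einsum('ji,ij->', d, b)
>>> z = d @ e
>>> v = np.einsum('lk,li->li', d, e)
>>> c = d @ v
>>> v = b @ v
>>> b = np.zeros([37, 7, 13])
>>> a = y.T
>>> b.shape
(37, 7, 13)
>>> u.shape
(37,)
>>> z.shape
(37, 29)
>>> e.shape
(37, 29)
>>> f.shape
()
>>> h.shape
(37, 37, 37)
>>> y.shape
(29, 37)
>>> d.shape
(37, 37)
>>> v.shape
(37, 29)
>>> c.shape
(37, 29)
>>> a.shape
(37, 29)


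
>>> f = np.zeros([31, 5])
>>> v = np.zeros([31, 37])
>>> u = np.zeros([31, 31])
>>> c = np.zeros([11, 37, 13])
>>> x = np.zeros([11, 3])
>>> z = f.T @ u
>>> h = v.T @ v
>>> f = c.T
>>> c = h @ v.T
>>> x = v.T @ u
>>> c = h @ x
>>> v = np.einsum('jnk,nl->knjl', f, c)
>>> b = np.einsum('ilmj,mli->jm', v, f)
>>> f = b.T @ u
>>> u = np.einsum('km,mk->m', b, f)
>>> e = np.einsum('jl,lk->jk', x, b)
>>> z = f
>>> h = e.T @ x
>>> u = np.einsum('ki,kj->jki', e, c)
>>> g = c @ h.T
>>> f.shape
(13, 31)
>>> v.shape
(11, 37, 13, 31)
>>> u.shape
(31, 37, 13)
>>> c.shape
(37, 31)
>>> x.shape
(37, 31)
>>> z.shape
(13, 31)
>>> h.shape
(13, 31)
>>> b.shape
(31, 13)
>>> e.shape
(37, 13)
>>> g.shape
(37, 13)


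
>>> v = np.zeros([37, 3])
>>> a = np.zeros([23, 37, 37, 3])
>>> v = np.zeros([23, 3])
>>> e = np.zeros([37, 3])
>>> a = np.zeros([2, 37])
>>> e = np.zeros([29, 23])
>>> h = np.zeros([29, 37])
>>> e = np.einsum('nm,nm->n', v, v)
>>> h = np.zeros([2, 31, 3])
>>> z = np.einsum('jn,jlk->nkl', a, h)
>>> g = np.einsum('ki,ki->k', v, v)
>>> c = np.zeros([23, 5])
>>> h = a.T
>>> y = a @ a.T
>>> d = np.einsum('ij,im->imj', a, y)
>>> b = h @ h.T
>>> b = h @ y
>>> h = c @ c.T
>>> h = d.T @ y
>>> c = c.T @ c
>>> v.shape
(23, 3)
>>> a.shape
(2, 37)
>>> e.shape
(23,)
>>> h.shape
(37, 2, 2)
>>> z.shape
(37, 3, 31)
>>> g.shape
(23,)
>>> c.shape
(5, 5)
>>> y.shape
(2, 2)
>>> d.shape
(2, 2, 37)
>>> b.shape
(37, 2)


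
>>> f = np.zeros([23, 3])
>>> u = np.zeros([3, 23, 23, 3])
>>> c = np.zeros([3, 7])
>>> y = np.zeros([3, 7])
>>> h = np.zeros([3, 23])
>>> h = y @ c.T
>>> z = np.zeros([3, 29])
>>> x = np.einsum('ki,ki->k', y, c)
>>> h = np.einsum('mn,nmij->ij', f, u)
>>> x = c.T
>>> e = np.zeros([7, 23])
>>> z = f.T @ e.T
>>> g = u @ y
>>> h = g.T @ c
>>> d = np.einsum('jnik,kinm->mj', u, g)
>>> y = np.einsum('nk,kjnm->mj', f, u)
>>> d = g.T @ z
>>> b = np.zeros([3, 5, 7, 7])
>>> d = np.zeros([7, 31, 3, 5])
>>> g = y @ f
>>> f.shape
(23, 3)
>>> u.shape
(3, 23, 23, 3)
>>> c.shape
(3, 7)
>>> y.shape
(3, 23)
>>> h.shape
(7, 23, 23, 7)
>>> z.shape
(3, 7)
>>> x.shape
(7, 3)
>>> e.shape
(7, 23)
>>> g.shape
(3, 3)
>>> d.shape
(7, 31, 3, 5)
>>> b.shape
(3, 5, 7, 7)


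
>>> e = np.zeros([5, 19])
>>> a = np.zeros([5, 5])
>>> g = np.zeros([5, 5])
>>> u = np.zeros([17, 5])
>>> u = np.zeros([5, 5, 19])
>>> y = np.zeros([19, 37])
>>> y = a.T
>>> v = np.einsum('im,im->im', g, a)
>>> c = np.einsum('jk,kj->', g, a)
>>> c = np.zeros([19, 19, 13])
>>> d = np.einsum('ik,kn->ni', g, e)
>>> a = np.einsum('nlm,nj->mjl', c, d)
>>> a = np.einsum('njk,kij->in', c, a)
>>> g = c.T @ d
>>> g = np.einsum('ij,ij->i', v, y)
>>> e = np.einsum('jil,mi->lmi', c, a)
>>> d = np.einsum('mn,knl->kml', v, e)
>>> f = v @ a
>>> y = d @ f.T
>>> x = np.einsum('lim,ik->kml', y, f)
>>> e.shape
(13, 5, 19)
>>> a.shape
(5, 19)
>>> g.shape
(5,)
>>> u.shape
(5, 5, 19)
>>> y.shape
(13, 5, 5)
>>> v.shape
(5, 5)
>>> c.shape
(19, 19, 13)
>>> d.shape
(13, 5, 19)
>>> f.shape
(5, 19)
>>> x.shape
(19, 5, 13)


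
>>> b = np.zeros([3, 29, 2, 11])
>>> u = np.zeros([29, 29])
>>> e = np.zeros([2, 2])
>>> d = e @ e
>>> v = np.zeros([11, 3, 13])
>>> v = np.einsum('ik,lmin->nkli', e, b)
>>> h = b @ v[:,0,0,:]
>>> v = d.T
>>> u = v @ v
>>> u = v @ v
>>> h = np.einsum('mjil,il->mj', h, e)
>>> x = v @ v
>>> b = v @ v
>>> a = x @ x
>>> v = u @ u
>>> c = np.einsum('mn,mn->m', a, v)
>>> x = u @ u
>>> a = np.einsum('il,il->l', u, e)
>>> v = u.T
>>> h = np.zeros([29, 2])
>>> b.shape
(2, 2)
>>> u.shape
(2, 2)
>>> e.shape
(2, 2)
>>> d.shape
(2, 2)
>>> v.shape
(2, 2)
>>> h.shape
(29, 2)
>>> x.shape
(2, 2)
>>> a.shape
(2,)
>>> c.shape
(2,)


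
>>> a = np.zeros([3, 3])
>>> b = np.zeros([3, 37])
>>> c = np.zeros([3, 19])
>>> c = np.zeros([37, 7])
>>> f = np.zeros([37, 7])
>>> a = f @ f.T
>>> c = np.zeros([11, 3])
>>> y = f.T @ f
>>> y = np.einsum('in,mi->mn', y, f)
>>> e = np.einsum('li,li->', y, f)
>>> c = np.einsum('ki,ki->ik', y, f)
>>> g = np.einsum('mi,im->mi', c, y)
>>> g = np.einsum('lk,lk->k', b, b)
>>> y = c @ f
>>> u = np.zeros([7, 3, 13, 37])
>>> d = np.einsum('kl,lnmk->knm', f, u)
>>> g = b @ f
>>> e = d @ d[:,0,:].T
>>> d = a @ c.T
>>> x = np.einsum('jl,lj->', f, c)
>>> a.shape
(37, 37)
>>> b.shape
(3, 37)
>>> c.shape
(7, 37)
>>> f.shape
(37, 7)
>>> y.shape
(7, 7)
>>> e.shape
(37, 3, 37)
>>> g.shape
(3, 7)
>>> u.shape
(7, 3, 13, 37)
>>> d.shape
(37, 7)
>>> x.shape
()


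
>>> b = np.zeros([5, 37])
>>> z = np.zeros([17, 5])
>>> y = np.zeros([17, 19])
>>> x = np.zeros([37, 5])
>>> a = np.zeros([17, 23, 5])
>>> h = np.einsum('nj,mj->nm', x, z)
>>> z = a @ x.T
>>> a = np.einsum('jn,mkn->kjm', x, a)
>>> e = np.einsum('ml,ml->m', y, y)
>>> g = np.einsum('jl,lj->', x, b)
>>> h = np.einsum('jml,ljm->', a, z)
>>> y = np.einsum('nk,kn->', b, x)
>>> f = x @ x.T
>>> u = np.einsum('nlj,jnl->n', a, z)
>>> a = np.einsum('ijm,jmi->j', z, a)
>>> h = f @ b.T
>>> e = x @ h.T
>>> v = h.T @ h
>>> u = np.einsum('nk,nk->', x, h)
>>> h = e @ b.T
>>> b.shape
(5, 37)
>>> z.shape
(17, 23, 37)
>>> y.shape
()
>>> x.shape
(37, 5)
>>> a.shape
(23,)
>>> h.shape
(37, 5)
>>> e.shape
(37, 37)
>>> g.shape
()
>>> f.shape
(37, 37)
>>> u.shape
()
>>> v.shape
(5, 5)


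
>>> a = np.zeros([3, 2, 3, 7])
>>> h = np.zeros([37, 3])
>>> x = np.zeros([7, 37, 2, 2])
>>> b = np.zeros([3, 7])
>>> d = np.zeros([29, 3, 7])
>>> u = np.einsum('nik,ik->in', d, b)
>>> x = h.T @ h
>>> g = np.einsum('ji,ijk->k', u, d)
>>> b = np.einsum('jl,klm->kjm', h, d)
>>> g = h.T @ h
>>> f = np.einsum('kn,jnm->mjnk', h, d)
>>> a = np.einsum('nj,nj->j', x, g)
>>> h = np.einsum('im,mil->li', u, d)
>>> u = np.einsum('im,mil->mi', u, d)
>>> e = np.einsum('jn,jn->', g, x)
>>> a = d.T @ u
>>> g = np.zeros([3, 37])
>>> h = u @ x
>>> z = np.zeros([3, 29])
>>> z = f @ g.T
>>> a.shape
(7, 3, 3)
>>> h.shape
(29, 3)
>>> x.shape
(3, 3)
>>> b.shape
(29, 37, 7)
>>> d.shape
(29, 3, 7)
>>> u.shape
(29, 3)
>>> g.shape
(3, 37)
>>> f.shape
(7, 29, 3, 37)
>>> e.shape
()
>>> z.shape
(7, 29, 3, 3)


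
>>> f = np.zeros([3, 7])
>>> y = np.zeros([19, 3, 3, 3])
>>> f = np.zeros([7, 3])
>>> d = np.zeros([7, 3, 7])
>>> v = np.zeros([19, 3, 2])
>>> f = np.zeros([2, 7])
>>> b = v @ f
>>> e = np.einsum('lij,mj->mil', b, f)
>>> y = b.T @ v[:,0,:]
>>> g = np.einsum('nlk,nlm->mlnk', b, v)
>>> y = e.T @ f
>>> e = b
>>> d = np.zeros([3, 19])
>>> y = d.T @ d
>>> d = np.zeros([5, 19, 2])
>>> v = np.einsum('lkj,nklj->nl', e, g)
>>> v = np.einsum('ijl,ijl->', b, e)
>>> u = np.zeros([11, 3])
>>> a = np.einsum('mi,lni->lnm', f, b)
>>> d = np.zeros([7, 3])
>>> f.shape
(2, 7)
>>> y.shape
(19, 19)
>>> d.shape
(7, 3)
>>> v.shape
()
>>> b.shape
(19, 3, 7)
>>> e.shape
(19, 3, 7)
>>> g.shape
(2, 3, 19, 7)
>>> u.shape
(11, 3)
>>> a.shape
(19, 3, 2)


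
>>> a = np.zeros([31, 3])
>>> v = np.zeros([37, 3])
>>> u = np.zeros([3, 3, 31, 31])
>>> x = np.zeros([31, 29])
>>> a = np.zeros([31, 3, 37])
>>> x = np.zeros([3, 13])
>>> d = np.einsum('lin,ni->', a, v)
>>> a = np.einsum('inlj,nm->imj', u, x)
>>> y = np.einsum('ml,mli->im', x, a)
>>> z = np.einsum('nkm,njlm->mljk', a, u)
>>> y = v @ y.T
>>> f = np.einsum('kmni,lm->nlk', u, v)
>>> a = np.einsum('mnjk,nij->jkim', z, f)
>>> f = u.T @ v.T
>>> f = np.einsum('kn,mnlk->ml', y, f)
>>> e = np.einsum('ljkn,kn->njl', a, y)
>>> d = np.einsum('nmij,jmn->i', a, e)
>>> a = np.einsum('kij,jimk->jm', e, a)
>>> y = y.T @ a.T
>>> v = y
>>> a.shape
(3, 37)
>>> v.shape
(31, 3)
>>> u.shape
(3, 3, 31, 31)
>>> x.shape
(3, 13)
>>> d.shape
(37,)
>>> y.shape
(31, 3)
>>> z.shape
(31, 31, 3, 13)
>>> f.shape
(31, 3)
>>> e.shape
(31, 13, 3)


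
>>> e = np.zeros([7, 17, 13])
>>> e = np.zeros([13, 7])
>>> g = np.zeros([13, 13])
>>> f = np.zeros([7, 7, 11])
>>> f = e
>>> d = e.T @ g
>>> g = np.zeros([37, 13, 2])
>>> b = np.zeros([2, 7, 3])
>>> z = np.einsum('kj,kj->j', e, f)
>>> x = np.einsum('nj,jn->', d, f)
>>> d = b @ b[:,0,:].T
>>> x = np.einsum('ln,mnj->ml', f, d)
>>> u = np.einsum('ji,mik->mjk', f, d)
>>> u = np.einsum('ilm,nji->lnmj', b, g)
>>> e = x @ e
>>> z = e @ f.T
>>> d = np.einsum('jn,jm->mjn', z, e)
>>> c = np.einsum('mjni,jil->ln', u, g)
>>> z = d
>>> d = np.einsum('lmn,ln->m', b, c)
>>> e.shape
(2, 7)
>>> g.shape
(37, 13, 2)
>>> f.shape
(13, 7)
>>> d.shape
(7,)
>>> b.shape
(2, 7, 3)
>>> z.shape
(7, 2, 13)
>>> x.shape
(2, 13)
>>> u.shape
(7, 37, 3, 13)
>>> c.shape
(2, 3)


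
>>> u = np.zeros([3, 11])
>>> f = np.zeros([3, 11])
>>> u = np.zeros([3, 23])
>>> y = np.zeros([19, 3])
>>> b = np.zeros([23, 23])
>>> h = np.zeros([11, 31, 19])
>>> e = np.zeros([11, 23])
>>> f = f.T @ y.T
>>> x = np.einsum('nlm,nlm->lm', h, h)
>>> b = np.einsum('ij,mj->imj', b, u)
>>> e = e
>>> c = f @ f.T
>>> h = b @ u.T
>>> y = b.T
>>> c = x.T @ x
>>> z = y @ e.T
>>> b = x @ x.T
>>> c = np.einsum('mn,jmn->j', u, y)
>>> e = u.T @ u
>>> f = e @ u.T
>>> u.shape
(3, 23)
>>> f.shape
(23, 3)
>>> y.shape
(23, 3, 23)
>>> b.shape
(31, 31)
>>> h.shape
(23, 3, 3)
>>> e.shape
(23, 23)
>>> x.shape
(31, 19)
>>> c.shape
(23,)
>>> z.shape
(23, 3, 11)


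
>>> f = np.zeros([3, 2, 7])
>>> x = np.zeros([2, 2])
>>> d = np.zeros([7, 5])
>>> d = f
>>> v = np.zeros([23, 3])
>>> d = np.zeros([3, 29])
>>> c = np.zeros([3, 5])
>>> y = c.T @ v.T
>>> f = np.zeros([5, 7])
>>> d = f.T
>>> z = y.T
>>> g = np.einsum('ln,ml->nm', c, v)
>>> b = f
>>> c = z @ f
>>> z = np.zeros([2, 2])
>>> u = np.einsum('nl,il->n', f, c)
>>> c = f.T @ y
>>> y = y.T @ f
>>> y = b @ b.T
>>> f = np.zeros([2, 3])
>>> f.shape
(2, 3)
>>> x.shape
(2, 2)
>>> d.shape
(7, 5)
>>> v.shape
(23, 3)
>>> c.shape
(7, 23)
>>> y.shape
(5, 5)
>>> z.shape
(2, 2)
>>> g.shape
(5, 23)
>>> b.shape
(5, 7)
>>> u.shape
(5,)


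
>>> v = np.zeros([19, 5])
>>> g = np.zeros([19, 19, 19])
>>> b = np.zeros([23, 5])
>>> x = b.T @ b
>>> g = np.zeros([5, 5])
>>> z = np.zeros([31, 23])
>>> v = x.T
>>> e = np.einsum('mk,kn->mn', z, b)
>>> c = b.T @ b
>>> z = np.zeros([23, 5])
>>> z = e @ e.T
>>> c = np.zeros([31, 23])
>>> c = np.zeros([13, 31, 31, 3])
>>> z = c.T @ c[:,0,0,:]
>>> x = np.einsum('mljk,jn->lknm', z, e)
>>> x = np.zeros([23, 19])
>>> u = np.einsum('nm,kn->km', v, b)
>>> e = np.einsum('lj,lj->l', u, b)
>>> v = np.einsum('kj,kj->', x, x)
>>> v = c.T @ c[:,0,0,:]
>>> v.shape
(3, 31, 31, 3)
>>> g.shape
(5, 5)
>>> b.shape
(23, 5)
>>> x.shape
(23, 19)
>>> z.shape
(3, 31, 31, 3)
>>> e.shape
(23,)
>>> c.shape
(13, 31, 31, 3)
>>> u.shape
(23, 5)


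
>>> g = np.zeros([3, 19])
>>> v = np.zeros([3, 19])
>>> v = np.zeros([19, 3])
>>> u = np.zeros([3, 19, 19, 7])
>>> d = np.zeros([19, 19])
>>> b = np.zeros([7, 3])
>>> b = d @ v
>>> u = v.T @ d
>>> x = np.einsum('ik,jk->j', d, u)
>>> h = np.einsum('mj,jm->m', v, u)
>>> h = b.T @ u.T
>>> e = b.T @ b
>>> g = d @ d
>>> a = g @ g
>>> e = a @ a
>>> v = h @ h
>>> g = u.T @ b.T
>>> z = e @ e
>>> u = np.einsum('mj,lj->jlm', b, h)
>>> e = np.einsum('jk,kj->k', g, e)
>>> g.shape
(19, 19)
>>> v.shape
(3, 3)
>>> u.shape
(3, 3, 19)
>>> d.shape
(19, 19)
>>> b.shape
(19, 3)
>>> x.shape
(3,)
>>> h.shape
(3, 3)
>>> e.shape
(19,)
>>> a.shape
(19, 19)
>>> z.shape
(19, 19)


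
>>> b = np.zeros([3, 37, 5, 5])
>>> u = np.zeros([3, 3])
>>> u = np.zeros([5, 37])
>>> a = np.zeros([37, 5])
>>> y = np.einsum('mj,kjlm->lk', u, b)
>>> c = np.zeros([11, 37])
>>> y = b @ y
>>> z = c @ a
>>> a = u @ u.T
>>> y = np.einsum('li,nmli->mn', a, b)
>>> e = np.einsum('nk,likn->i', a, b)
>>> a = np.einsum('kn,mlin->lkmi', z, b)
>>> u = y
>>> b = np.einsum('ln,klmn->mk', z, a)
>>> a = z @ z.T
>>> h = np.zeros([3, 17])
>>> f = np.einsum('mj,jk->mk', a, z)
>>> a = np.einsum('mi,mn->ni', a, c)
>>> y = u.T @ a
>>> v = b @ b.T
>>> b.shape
(3, 37)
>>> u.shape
(37, 3)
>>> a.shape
(37, 11)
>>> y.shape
(3, 11)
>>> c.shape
(11, 37)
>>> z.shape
(11, 5)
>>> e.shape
(37,)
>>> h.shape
(3, 17)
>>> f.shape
(11, 5)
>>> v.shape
(3, 3)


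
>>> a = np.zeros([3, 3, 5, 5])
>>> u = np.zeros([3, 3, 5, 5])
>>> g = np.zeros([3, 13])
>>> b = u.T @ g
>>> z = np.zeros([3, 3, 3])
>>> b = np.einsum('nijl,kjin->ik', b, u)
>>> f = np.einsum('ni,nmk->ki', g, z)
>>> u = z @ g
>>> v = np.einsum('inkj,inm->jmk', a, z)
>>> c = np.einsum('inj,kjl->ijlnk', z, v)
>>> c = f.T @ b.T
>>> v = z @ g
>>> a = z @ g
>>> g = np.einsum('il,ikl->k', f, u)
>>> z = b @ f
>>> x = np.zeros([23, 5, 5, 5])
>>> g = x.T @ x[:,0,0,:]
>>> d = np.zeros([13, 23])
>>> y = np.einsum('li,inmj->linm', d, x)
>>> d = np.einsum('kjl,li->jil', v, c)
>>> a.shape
(3, 3, 13)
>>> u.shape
(3, 3, 13)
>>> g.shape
(5, 5, 5, 5)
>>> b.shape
(5, 3)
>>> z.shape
(5, 13)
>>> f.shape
(3, 13)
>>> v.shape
(3, 3, 13)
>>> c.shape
(13, 5)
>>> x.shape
(23, 5, 5, 5)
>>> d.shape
(3, 5, 13)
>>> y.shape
(13, 23, 5, 5)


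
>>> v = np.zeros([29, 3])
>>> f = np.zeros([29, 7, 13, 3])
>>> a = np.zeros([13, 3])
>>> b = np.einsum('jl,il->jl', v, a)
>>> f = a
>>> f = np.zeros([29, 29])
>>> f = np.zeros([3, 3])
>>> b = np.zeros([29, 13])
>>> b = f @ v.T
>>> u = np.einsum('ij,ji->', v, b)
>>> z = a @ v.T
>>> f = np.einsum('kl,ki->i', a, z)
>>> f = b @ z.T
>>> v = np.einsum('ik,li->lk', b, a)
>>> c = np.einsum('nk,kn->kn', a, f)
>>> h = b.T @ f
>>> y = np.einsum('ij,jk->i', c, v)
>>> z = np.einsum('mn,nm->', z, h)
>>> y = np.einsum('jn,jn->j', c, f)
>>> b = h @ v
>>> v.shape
(13, 29)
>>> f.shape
(3, 13)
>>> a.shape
(13, 3)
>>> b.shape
(29, 29)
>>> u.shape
()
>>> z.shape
()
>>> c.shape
(3, 13)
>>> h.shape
(29, 13)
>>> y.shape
(3,)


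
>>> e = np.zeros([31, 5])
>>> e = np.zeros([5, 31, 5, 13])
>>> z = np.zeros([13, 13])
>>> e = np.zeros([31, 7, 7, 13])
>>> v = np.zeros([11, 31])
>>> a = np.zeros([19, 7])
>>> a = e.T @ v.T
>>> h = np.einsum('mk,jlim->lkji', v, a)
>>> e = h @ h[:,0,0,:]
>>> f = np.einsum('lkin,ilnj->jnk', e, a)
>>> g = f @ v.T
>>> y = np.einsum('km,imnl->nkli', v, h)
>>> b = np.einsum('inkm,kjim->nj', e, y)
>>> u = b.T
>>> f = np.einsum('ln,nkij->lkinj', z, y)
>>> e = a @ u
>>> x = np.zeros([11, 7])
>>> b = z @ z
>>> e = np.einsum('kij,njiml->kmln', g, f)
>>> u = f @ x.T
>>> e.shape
(11, 13, 7, 13)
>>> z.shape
(13, 13)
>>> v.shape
(11, 31)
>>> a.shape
(13, 7, 7, 11)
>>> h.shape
(7, 31, 13, 7)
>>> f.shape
(13, 11, 7, 13, 7)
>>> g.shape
(11, 7, 11)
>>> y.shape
(13, 11, 7, 7)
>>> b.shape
(13, 13)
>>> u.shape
(13, 11, 7, 13, 11)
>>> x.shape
(11, 7)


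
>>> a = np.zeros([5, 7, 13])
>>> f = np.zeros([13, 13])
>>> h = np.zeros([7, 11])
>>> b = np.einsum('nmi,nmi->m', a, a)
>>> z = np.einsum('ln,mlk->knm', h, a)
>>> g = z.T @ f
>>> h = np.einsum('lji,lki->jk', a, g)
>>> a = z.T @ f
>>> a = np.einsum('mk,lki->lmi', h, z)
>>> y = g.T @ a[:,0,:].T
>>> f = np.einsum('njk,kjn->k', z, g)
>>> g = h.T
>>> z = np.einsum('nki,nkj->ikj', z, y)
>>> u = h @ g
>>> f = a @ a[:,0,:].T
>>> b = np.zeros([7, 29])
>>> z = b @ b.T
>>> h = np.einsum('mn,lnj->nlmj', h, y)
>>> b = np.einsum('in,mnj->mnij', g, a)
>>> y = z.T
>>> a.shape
(13, 7, 5)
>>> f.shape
(13, 7, 13)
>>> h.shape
(11, 13, 7, 13)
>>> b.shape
(13, 7, 11, 5)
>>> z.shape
(7, 7)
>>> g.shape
(11, 7)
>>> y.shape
(7, 7)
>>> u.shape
(7, 7)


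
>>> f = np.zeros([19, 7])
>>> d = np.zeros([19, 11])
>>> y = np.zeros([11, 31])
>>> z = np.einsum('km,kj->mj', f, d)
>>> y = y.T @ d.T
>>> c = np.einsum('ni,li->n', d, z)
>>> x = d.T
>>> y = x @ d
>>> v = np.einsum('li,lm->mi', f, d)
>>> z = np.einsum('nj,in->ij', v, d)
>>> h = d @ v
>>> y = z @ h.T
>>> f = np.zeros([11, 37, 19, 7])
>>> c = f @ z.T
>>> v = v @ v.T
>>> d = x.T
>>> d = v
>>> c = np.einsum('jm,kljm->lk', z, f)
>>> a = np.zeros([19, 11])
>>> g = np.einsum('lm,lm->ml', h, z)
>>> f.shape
(11, 37, 19, 7)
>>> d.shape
(11, 11)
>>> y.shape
(19, 19)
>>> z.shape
(19, 7)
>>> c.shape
(37, 11)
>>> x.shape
(11, 19)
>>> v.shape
(11, 11)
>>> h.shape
(19, 7)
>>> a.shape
(19, 11)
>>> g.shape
(7, 19)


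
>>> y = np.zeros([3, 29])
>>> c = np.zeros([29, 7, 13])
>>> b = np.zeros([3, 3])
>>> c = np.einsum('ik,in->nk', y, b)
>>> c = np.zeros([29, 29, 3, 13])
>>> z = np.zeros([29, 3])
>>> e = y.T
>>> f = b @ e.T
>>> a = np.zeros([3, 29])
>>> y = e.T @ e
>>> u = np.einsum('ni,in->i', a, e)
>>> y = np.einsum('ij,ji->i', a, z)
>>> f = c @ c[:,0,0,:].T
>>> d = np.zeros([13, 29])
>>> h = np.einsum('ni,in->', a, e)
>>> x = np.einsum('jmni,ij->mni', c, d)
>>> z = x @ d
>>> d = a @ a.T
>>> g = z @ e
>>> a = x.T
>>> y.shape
(3,)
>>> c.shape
(29, 29, 3, 13)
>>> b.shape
(3, 3)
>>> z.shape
(29, 3, 29)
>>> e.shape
(29, 3)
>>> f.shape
(29, 29, 3, 29)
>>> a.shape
(13, 3, 29)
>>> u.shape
(29,)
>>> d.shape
(3, 3)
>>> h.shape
()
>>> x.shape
(29, 3, 13)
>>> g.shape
(29, 3, 3)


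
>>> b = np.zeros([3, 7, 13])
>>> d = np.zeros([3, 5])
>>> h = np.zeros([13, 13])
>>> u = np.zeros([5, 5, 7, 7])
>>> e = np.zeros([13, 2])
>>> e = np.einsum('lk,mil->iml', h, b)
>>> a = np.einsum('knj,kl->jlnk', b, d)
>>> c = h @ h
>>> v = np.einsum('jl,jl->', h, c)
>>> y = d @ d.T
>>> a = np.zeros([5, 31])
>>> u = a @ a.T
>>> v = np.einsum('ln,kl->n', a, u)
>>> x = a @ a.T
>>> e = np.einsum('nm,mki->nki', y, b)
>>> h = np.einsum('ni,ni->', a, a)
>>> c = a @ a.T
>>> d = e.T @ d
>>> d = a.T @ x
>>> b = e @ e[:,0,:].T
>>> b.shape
(3, 7, 3)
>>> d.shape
(31, 5)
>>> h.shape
()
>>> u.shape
(5, 5)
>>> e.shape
(3, 7, 13)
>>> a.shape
(5, 31)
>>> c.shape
(5, 5)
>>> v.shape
(31,)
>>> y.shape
(3, 3)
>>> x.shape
(5, 5)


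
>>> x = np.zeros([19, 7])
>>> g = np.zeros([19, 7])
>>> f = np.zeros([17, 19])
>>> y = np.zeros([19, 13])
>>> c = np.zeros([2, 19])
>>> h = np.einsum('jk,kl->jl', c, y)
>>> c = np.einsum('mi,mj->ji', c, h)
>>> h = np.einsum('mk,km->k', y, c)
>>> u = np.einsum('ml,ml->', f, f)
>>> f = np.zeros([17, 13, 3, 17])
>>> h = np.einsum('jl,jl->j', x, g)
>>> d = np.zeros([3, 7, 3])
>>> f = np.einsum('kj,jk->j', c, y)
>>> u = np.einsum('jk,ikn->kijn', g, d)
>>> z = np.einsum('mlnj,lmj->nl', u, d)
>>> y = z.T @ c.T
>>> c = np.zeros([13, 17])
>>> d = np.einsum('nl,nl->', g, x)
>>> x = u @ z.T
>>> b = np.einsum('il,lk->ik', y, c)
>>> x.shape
(7, 3, 19, 19)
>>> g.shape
(19, 7)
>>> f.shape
(19,)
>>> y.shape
(3, 13)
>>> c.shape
(13, 17)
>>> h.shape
(19,)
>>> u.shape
(7, 3, 19, 3)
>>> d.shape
()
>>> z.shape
(19, 3)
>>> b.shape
(3, 17)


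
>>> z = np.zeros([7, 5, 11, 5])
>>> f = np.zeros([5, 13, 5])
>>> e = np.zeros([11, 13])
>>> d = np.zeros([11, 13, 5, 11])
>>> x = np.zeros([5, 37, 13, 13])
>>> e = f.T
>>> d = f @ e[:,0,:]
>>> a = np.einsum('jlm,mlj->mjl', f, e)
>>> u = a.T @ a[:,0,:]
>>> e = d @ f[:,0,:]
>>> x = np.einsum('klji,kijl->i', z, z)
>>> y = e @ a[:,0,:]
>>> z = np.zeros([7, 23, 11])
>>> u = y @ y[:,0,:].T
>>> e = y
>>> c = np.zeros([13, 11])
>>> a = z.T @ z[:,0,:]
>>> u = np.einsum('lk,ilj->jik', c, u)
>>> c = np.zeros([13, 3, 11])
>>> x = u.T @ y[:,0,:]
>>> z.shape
(7, 23, 11)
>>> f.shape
(5, 13, 5)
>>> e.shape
(5, 13, 13)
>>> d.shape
(5, 13, 5)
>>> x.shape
(11, 5, 13)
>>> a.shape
(11, 23, 11)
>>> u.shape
(5, 5, 11)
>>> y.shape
(5, 13, 13)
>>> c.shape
(13, 3, 11)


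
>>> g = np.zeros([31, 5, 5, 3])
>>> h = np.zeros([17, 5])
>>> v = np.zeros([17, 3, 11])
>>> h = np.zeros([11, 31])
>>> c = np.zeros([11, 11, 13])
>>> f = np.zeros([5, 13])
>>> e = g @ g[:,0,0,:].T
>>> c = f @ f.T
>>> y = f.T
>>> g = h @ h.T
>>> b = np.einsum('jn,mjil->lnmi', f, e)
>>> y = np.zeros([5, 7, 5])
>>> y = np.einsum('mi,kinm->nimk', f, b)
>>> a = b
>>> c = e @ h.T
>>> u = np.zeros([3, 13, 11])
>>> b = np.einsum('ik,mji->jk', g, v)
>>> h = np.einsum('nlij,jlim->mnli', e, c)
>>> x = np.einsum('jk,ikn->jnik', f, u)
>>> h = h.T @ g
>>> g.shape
(11, 11)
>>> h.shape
(5, 5, 31, 11)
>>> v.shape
(17, 3, 11)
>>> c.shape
(31, 5, 5, 11)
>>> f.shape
(5, 13)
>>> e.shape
(31, 5, 5, 31)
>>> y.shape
(31, 13, 5, 31)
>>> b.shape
(3, 11)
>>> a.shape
(31, 13, 31, 5)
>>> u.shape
(3, 13, 11)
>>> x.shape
(5, 11, 3, 13)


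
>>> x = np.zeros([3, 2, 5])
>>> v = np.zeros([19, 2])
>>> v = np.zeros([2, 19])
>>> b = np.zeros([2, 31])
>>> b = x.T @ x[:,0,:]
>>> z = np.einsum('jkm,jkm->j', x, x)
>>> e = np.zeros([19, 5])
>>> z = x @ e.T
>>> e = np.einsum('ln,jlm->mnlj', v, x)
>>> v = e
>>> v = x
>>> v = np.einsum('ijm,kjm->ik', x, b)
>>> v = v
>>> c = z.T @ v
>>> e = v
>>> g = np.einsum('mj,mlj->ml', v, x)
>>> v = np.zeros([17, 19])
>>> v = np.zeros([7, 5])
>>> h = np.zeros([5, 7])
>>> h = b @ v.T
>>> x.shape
(3, 2, 5)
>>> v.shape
(7, 5)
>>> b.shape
(5, 2, 5)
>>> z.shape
(3, 2, 19)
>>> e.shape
(3, 5)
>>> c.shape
(19, 2, 5)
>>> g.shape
(3, 2)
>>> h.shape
(5, 2, 7)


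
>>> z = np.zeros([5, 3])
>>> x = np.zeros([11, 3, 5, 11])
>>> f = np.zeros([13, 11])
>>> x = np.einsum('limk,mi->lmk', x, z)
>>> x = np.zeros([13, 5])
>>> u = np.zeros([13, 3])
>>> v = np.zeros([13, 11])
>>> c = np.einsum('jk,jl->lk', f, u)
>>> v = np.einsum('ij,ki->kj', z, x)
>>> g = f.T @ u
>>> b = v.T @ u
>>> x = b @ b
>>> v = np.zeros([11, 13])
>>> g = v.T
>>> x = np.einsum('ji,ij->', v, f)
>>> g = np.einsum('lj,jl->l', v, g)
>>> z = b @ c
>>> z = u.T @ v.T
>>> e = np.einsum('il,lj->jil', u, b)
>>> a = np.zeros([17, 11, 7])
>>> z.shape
(3, 11)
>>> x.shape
()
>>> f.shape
(13, 11)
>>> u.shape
(13, 3)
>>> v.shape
(11, 13)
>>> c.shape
(3, 11)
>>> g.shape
(11,)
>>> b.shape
(3, 3)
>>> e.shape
(3, 13, 3)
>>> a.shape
(17, 11, 7)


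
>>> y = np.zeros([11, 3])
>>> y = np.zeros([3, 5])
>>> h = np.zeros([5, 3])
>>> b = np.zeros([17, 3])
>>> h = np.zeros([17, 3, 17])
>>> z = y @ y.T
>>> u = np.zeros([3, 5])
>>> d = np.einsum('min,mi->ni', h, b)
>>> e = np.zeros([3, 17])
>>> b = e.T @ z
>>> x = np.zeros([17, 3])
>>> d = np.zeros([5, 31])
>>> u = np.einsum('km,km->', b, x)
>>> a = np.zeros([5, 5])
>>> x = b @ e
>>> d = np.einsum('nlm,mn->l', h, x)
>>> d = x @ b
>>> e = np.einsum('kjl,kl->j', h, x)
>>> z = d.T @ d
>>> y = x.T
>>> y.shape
(17, 17)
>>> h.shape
(17, 3, 17)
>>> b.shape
(17, 3)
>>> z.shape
(3, 3)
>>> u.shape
()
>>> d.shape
(17, 3)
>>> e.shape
(3,)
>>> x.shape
(17, 17)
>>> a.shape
(5, 5)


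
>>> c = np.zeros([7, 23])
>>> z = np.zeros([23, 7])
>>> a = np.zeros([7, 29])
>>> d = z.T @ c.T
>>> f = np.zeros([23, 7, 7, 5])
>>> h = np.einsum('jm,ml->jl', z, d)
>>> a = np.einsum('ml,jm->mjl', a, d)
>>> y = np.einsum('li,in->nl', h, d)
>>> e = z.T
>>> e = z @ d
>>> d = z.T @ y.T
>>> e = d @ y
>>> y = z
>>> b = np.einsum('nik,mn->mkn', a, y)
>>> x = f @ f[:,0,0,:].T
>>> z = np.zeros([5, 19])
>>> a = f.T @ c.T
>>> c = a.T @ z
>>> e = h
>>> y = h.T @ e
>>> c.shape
(7, 7, 7, 19)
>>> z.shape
(5, 19)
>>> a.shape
(5, 7, 7, 7)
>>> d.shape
(7, 7)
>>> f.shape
(23, 7, 7, 5)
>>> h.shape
(23, 7)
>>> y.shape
(7, 7)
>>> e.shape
(23, 7)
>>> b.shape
(23, 29, 7)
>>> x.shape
(23, 7, 7, 23)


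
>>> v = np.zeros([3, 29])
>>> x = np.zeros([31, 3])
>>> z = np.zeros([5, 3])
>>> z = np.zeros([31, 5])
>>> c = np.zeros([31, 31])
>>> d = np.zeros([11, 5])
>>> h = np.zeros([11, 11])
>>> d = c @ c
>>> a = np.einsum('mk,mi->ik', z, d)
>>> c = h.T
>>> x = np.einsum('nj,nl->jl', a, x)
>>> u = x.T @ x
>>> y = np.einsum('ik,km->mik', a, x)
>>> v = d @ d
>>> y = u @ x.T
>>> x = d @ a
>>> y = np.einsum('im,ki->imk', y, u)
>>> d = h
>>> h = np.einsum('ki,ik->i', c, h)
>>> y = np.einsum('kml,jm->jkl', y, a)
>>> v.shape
(31, 31)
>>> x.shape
(31, 5)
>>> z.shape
(31, 5)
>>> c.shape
(11, 11)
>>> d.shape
(11, 11)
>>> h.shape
(11,)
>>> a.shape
(31, 5)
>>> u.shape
(3, 3)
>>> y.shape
(31, 3, 3)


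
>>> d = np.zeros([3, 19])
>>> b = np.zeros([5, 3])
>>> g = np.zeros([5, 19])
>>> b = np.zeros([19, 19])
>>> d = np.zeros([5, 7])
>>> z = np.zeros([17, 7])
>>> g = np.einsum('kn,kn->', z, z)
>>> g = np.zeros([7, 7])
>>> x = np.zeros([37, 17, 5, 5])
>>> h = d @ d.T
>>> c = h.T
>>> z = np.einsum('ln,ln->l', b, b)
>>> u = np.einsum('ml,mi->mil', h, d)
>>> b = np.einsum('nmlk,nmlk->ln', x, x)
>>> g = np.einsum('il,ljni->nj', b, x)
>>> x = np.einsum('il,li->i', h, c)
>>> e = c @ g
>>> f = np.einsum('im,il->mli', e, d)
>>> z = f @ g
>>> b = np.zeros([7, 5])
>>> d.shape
(5, 7)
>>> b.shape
(7, 5)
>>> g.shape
(5, 17)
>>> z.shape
(17, 7, 17)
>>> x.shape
(5,)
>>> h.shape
(5, 5)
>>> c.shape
(5, 5)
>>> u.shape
(5, 7, 5)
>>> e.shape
(5, 17)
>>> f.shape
(17, 7, 5)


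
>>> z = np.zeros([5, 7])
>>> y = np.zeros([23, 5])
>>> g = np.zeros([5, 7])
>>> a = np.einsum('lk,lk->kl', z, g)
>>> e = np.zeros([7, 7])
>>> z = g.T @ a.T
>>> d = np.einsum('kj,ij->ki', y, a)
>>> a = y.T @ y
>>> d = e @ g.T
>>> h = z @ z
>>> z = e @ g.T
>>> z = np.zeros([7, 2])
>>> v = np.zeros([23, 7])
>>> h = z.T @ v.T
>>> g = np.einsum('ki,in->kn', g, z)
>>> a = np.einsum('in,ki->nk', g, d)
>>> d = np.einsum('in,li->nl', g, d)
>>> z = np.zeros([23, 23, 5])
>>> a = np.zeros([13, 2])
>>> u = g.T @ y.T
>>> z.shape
(23, 23, 5)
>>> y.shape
(23, 5)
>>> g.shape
(5, 2)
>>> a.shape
(13, 2)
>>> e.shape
(7, 7)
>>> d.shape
(2, 7)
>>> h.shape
(2, 23)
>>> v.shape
(23, 7)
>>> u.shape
(2, 23)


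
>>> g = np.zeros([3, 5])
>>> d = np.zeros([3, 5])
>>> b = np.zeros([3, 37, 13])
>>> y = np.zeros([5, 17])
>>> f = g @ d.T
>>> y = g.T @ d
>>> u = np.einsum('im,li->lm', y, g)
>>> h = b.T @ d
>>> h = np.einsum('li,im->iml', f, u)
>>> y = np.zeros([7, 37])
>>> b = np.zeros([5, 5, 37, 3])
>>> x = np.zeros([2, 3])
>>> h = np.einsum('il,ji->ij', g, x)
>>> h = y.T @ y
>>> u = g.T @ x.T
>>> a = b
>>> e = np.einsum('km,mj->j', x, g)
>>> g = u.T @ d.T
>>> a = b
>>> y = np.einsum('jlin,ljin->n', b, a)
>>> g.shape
(2, 3)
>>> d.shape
(3, 5)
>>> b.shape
(5, 5, 37, 3)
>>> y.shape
(3,)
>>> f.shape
(3, 3)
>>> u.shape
(5, 2)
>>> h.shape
(37, 37)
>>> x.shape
(2, 3)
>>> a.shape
(5, 5, 37, 3)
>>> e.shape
(5,)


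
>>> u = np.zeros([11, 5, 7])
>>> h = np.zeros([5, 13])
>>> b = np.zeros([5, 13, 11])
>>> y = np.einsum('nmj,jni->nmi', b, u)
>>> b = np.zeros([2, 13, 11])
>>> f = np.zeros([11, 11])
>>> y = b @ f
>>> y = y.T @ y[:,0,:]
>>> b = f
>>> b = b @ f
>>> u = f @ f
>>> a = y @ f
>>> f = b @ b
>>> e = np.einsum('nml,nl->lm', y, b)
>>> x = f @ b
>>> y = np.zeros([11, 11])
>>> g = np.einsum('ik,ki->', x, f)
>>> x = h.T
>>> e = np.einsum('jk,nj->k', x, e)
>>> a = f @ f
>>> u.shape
(11, 11)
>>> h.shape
(5, 13)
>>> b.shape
(11, 11)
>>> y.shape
(11, 11)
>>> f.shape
(11, 11)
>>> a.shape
(11, 11)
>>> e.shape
(5,)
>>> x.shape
(13, 5)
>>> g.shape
()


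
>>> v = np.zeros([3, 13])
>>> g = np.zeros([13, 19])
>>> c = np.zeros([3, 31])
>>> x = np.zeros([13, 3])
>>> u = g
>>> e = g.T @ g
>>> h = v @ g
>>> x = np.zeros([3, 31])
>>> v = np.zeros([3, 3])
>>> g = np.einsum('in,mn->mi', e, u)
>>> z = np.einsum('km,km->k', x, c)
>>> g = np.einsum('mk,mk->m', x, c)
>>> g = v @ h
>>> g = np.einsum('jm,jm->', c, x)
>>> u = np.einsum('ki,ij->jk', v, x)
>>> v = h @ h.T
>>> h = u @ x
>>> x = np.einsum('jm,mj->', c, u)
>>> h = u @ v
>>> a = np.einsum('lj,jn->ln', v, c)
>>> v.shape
(3, 3)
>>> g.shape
()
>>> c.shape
(3, 31)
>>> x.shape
()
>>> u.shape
(31, 3)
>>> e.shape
(19, 19)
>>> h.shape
(31, 3)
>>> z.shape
(3,)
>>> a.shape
(3, 31)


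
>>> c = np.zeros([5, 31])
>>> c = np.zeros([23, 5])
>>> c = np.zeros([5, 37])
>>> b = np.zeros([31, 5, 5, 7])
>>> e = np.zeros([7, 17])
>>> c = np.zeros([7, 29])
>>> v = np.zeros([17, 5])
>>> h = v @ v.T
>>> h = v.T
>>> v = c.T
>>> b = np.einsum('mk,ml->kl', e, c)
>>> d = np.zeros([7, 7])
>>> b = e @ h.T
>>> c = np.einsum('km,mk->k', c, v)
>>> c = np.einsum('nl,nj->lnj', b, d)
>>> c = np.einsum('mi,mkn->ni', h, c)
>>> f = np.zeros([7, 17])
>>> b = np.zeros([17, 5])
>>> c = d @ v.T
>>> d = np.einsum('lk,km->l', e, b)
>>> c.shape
(7, 29)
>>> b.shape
(17, 5)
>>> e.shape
(7, 17)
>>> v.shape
(29, 7)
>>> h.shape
(5, 17)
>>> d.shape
(7,)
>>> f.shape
(7, 17)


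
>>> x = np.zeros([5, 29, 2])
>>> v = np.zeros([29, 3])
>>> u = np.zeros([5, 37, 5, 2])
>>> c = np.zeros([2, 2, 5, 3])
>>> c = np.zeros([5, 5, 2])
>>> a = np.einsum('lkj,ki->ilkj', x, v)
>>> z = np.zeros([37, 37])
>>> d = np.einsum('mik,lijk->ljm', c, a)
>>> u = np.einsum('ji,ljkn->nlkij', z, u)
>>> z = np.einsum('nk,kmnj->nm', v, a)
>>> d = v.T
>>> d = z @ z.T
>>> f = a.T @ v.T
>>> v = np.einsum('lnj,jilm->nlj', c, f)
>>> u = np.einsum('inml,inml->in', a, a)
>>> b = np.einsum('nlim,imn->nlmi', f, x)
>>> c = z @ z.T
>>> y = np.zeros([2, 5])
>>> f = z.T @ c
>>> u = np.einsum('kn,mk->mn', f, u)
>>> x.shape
(5, 29, 2)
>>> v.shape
(5, 5, 2)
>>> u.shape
(3, 29)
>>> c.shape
(29, 29)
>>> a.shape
(3, 5, 29, 2)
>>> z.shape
(29, 5)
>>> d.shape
(29, 29)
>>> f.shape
(5, 29)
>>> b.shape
(2, 29, 29, 5)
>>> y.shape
(2, 5)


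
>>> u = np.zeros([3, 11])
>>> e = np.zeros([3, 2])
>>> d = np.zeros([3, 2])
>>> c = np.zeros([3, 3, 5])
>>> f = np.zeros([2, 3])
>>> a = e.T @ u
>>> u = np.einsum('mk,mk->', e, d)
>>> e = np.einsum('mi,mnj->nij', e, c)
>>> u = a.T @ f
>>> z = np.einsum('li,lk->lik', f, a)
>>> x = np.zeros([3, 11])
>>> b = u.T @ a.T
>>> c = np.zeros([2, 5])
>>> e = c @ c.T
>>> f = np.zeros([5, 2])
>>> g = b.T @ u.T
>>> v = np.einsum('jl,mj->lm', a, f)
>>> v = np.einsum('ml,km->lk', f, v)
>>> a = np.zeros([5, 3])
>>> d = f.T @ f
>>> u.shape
(11, 3)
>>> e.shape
(2, 2)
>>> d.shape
(2, 2)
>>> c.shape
(2, 5)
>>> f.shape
(5, 2)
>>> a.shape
(5, 3)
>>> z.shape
(2, 3, 11)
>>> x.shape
(3, 11)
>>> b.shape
(3, 2)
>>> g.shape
(2, 11)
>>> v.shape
(2, 11)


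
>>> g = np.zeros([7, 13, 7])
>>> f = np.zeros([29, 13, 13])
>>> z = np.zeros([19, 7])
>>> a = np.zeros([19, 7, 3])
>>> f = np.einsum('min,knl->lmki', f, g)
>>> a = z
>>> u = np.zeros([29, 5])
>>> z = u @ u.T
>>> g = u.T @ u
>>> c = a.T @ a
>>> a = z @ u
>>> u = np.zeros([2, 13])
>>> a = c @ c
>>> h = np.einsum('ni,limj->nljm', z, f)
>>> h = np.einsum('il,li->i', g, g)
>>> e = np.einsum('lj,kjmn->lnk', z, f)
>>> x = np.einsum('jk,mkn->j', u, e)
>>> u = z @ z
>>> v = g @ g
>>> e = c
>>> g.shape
(5, 5)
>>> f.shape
(7, 29, 7, 13)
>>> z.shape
(29, 29)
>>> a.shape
(7, 7)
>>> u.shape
(29, 29)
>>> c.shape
(7, 7)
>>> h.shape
(5,)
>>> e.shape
(7, 7)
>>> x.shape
(2,)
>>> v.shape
(5, 5)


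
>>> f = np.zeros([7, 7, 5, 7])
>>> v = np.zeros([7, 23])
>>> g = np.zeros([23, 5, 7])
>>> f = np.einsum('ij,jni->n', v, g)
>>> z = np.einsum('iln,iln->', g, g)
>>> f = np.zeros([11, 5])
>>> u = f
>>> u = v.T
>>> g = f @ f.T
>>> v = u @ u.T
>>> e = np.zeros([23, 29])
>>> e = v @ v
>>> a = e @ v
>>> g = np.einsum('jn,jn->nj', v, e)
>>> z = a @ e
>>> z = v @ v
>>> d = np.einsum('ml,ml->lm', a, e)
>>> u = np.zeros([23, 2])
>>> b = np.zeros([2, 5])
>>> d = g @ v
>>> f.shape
(11, 5)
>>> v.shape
(23, 23)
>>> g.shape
(23, 23)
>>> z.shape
(23, 23)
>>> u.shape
(23, 2)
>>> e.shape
(23, 23)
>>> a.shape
(23, 23)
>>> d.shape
(23, 23)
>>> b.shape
(2, 5)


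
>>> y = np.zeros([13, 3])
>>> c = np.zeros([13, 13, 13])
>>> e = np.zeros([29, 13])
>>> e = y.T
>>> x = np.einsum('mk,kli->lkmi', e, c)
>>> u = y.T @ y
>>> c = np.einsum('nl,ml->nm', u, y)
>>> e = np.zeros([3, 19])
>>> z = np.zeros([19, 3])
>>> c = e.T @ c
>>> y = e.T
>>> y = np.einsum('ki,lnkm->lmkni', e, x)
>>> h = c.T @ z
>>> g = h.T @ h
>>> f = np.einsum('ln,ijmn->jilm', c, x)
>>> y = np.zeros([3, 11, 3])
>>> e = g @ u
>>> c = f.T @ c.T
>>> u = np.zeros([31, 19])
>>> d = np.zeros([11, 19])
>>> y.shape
(3, 11, 3)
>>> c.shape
(3, 19, 13, 19)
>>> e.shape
(3, 3)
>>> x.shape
(13, 13, 3, 13)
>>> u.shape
(31, 19)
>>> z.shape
(19, 3)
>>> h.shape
(13, 3)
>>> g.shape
(3, 3)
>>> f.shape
(13, 13, 19, 3)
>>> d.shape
(11, 19)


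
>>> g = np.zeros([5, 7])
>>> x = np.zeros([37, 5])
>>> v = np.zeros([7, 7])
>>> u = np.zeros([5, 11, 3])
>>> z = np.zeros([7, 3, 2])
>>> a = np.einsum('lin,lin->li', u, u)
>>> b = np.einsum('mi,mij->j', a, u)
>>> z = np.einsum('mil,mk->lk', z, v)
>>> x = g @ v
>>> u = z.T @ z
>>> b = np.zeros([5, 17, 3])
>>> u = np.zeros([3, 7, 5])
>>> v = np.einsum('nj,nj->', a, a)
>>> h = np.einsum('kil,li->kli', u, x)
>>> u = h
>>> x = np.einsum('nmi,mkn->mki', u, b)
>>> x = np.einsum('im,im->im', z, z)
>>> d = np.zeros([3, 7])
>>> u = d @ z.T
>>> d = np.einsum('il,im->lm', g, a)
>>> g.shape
(5, 7)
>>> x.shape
(2, 7)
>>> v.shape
()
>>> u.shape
(3, 2)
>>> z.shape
(2, 7)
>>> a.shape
(5, 11)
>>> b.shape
(5, 17, 3)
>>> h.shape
(3, 5, 7)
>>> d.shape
(7, 11)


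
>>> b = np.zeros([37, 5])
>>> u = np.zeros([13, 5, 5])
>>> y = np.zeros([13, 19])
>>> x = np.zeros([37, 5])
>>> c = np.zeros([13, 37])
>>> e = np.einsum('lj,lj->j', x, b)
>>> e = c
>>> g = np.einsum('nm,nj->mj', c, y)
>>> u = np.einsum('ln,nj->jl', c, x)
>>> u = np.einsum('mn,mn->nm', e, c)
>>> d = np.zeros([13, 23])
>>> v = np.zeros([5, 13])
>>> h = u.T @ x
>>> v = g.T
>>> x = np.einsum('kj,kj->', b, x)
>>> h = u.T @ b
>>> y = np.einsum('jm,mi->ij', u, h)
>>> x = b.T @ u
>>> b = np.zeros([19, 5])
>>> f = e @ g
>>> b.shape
(19, 5)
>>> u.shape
(37, 13)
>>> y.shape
(5, 37)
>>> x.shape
(5, 13)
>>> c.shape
(13, 37)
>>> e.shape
(13, 37)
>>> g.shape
(37, 19)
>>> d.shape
(13, 23)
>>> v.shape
(19, 37)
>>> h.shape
(13, 5)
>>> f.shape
(13, 19)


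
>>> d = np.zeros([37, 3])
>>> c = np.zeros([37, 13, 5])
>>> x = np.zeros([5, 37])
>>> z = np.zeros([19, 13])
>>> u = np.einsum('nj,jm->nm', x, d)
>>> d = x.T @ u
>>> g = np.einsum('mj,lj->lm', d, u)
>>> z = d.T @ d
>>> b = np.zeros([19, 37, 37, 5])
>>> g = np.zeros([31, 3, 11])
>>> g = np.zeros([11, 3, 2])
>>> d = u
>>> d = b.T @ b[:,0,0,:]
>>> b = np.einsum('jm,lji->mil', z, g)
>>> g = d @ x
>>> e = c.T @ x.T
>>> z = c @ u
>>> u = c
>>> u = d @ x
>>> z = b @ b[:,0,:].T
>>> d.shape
(5, 37, 37, 5)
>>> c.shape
(37, 13, 5)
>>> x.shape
(5, 37)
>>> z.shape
(3, 2, 3)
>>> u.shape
(5, 37, 37, 37)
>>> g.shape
(5, 37, 37, 37)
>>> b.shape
(3, 2, 11)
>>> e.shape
(5, 13, 5)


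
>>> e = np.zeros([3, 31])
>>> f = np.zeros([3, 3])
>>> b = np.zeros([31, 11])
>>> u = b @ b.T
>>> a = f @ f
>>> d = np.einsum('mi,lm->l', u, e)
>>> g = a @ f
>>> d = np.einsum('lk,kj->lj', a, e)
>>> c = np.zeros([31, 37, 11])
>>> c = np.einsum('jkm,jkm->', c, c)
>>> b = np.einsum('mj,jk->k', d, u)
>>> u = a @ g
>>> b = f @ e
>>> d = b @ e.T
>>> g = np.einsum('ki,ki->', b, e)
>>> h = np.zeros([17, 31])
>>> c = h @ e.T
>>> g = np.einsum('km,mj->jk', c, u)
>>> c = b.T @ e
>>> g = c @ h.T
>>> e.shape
(3, 31)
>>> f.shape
(3, 3)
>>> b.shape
(3, 31)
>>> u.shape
(3, 3)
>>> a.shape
(3, 3)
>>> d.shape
(3, 3)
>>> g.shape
(31, 17)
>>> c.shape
(31, 31)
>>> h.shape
(17, 31)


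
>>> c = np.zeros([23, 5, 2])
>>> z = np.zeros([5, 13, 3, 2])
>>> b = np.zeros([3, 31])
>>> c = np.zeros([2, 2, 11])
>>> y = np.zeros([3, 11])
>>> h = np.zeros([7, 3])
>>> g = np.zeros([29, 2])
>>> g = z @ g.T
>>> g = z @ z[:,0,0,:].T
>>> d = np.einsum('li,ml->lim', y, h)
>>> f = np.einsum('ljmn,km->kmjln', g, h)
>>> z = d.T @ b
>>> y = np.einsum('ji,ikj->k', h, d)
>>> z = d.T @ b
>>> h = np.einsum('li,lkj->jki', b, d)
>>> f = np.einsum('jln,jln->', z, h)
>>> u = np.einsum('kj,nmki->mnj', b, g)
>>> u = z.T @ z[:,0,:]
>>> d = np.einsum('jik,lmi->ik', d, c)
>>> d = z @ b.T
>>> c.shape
(2, 2, 11)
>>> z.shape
(7, 11, 31)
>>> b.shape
(3, 31)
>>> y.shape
(11,)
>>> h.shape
(7, 11, 31)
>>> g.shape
(5, 13, 3, 5)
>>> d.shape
(7, 11, 3)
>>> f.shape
()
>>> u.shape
(31, 11, 31)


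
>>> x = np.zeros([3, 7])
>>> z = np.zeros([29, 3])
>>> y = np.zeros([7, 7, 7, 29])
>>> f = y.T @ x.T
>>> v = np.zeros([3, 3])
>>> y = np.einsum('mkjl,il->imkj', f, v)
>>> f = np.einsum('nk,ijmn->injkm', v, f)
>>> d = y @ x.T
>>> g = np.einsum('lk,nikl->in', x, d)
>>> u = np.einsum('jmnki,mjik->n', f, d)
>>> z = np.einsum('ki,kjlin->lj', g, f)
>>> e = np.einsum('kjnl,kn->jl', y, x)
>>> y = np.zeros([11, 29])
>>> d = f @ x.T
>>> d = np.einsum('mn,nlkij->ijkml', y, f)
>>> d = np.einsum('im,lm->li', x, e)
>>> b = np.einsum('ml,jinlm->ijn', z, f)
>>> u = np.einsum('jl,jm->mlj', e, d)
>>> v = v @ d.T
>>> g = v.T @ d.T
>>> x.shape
(3, 7)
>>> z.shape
(7, 3)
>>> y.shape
(11, 29)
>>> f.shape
(29, 3, 7, 3, 7)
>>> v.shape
(3, 29)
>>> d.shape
(29, 3)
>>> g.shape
(29, 29)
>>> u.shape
(3, 7, 29)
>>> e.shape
(29, 7)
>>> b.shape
(3, 29, 7)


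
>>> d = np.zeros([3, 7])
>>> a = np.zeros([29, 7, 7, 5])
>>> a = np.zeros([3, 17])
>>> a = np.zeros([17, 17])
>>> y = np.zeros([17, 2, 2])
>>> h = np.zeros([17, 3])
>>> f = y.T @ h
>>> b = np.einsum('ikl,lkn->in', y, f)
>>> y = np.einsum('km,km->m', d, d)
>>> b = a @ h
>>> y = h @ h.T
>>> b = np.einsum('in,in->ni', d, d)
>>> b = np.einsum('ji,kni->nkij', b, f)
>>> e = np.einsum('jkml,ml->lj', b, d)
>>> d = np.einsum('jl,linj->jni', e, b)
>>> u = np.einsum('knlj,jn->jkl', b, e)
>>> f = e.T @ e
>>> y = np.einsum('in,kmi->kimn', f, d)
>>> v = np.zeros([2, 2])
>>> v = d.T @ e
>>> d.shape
(7, 3, 2)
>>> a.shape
(17, 17)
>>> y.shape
(7, 2, 3, 2)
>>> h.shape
(17, 3)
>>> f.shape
(2, 2)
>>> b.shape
(2, 2, 3, 7)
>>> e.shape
(7, 2)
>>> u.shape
(7, 2, 3)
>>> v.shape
(2, 3, 2)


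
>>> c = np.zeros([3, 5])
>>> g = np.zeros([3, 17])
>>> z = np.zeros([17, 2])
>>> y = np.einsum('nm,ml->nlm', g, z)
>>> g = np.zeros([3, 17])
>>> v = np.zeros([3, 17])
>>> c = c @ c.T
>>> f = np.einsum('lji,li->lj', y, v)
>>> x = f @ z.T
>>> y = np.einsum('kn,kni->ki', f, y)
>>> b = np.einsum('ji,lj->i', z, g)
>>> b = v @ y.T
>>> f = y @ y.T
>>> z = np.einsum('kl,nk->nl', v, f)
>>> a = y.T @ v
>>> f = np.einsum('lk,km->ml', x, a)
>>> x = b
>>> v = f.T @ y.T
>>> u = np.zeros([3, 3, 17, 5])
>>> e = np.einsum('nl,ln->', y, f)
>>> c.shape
(3, 3)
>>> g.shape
(3, 17)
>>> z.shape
(3, 17)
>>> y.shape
(3, 17)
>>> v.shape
(3, 3)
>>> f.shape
(17, 3)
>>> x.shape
(3, 3)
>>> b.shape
(3, 3)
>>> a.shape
(17, 17)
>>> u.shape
(3, 3, 17, 5)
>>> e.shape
()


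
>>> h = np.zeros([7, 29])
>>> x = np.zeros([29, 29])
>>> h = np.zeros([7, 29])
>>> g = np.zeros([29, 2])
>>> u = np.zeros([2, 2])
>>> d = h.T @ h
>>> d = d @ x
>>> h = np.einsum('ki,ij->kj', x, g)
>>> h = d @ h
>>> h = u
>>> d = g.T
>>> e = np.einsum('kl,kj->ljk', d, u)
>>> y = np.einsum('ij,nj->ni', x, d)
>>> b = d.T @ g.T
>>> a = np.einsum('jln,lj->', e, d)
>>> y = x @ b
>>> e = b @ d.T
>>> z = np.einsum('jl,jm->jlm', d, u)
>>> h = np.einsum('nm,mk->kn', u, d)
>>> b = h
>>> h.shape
(29, 2)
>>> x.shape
(29, 29)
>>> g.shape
(29, 2)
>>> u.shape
(2, 2)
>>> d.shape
(2, 29)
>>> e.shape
(29, 2)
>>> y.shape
(29, 29)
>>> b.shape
(29, 2)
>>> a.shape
()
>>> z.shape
(2, 29, 2)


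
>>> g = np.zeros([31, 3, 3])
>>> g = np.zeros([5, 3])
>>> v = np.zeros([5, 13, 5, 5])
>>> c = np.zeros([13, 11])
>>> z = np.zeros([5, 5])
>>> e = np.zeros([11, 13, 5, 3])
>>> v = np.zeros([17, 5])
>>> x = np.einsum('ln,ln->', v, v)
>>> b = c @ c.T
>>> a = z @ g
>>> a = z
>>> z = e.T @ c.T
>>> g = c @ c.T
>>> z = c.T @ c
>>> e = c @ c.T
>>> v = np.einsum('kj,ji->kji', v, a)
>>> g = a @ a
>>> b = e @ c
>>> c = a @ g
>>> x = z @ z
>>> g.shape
(5, 5)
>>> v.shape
(17, 5, 5)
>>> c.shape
(5, 5)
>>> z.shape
(11, 11)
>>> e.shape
(13, 13)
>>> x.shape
(11, 11)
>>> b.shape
(13, 11)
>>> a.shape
(5, 5)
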